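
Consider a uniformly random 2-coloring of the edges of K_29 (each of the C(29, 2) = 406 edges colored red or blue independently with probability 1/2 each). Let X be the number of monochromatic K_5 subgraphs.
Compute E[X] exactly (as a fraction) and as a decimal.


Let X = Σ_S X_S over the C(29, 5) = 118755 subsets S of size 5, where X_S = 1 if the K_5 on S is monochromatic.
For a fixed S, the K_5 on S has C(5, 2) = 10 edges. P[all 10 edges red] = (1/2)^10, and likewise for blue, so P[monochromatic] = 2·(1/2)^10 = 2^{1 − 10} = 1/512.
By linearity: E[X] = C(29, 5) · 2^{1 − 10} = 118755 · 1/512 = 118755/512.
Numerically: E[X] ≈ 231.94336.

E[X] = C(29,5)·2^(1−C(5,2)) = 118755/512 ≈ 231.94336.


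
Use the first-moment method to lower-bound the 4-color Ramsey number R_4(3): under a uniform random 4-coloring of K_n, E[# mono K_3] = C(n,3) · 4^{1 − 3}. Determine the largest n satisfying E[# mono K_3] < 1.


We need C(n, 3) · 4^{1 − 3} < 1, i.e. C(n, 3) < 4^{3 − 1} = 16.
Check values of n near the boundary:
  n = 3: C(3, 3) = 1; 1 < 16? YES
  n = 4: C(4, 3) = 4; 4 < 16? YES
  n = 5: C(5, 3) = 10; 10 < 16? YES
  n = 6: C(6, 3) = 20; 20 < 16? NO
  n = 7: C(7, 3) = 35; 35 < 16? NO
The largest n with C(n, 3) < 16 is n = 5 (where E[X] = 5/8 ≈ 0.6250). Hence R_4(3) > 5, i.e. R_4(3) ≥ 6.

Largest n = 5; hence R_4(3) > 5.


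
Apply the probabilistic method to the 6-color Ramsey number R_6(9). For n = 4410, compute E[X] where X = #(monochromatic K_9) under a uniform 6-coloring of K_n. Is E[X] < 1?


E[X] = C(4410, 9) · 6^{1 − 36} = 1724394906266704102180823710 · 6^{−35} = 1724394906266704102180823710/1719070799748422591028658176.
As a reduced fraction: E[X] = 862197453133352051090411855/859535399874211295514329088 ≈ 1.00310.
Is E[X] < 1? NO.
Since E[X] ≥ 1, the first-moment bound is inconclusive at n = 4410; it does NOT by itself certify R_6(9) > 4410.

E[X] = 862197453133352051090411855/859535399874211295514329088 ≈ 1.00310; E[X] ≥ 1; first-moment method inconclusive here.


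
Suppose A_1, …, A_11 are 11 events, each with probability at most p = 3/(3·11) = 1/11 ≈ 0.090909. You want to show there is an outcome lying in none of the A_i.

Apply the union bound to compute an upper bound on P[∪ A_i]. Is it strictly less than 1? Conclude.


Union bound: P[∪_{i=1}^{11} A_i] ≤ Σ_i P[A_i] ≤ 11·p = 11·(1/11) = 1.
Numerically: 1 ≈ 1.000000.
Is 1 < 1? NO.
Since the bound 1 is ≥ 1, the union bound is uninformative here; it does NOT by itself certify existence.

11·p = 1 ≈ 1.000000; existence NOT certified by the union bound.


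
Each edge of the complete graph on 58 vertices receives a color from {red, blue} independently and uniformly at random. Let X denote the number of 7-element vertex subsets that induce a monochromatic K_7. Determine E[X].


Let X = Σ_S X_S over the C(58, 7) = 300674088 subsets S of size 7, where X_S = 1 if the K_7 on S is monochromatic.
For a fixed S, the K_7 on S has C(7, 2) = 21 edges. P[all 21 edges red] = (1/2)^21, and likewise for blue, so P[monochromatic] = 2·(1/2)^21 = 2^{1 − 21} = 1/1048576.
By linearity: E[X] = C(58, 7) · 2^{1 − 21} = 300674088 · 1/1048576 = 37584261/131072.
Numerically: E[X] ≈ 286.74516.

E[X] = C(58,7)·2^(1−C(7,2)) = 37584261/131072 ≈ 286.74516.


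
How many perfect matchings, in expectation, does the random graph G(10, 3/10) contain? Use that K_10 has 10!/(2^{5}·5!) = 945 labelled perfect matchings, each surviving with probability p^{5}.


K_10 has 10!/(2^{5}·5!) = 945 labelled perfect matchings.
For each such perfect matching H, let X_H = 1 if all 5 edges of H are present in G. Then P[X_H = 1] = p^{5} = (3/10)^{5} = 243/100000.
By linearity of expectation: E[X] = Σ_H E[X_H] = 945 · p^{5} = 945 · 243/100000 = 45927/20000.
Numerically: E[X] ≈ 2.2963.

E[X] = 945 · (3/10)^{5} = 45927/20000 ≈ 2.2963.


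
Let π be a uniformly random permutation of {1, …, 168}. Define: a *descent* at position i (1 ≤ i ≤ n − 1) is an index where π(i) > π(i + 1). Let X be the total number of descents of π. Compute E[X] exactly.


Write X = Σ X_I over i = 1, …, 167, with X_I the indicator of one descent.
There are 167 indicators.
For each fixed i, the pair (π(i), π(i+1)) is a uniformly random ordered pair of distinct values from {1, …, 168}; by symmetry P[π(i) > π(i+1)] = 1/2.
By linearity: E[X] = 167 · (1/2) = (168 − 1) · (1/2) = 167/2 ≈ 83.500.

E[X] = 167/2 = 83.500.


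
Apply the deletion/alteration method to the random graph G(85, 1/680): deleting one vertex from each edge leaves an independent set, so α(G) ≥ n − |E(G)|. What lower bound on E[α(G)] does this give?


E[|E(G)|] = C(85, 2)·p = 3570 · (1/680) = 21/4.
E[α(G)] ≥ n − E[|E(G)|] = 85 − 21/4 = 319/4.
Numerically: ≈ 79.75000.
(This is only a lower bound; the true E[α(G)] may be larger.)

E[α(G)] ≥ 319/4 ≈ 79.75000.


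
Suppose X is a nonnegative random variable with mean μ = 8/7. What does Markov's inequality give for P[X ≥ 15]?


μ = E[X] = 8/7, a = 15.
Markov: P[X ≥ 15] ≤ μ/a = (8/7)/15 = 8/105.
Numerically: ≈ 0.0762.
(Since a = 15 > μ = 1.1429, the bound 8/105 is < 1 and informative.)

P[X ≥ 15] ≤ 8/105 ≈ 0.0762.


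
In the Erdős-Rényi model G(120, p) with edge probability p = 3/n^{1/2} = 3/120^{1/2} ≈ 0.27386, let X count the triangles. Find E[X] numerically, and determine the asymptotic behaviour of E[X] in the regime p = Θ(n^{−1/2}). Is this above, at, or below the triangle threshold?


Number of potential triangles: C(120, 3) = 280840.
Each occurs with probability p³ ≈ (0.27386)³ ≈ 2.0539596e-02.
By linearity: E[X] = C(120, 3)·p³ ≈ 280840 · 2.0539596e-02 ≈ 5768.34011.
Since α = 1/2 < 1, p = c/n^{1/2} ≫ 1/n is above the triangle threshold p ~ 1/n. Asymptotically E[X] ~ (c³/6)·n^{3(1−α)} = (3³/6)·n^{1.5} → ∞; triangles are abundant w.h.p.

E[X] ≈ 5768.34011; in regime p = Θ(1/n^{1/2}) E[X] diverges (above the triangle threshold p ~ 1/n).


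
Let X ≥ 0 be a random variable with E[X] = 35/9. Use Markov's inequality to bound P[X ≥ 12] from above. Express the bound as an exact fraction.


μ = E[X] = 35/9, a = 12.
Markov: P[X ≥ 12] ≤ μ/a = (35/9)/12 = 35/108.
Numerically: ≈ 0.32407.
(Since a = 12 > μ = 3.88889, the bound 35/108 is < 1 and informative.)

P[X ≥ 12] ≤ 35/108 ≈ 0.32407.


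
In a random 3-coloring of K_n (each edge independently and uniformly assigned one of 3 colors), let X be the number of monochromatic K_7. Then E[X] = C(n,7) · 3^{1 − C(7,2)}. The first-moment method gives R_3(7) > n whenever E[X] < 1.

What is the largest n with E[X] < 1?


We need C(n, 7) · 3^{1 − 21} < 1, i.e. C(n, 7) < 3^{21 − 1} = 3486784401.
Check values of n near the boundary:
  n = 75: C(75, 7) = 1984829850; 1984829850 < 3486784401? YES
  n = 76: C(76, 7) = 2186189400; 2186189400 < 3486784401? YES
  n = 77: C(77, 7) = 2404808340; 2404808340 < 3486784401? YES
  n = 78: C(78, 7) = 2641902120; 2641902120 < 3486784401? YES
  n = 79: C(79, 7) = 2898753715; 2898753715 < 3486784401? YES
  n = 80: C(80, 7) = 3176716400; 3176716400 < 3486784401? YES
  n = 81: C(81, 7) = 3477216600; 3477216600 < 3486784401? YES
  n = 82: C(82, 7) = 3801756816; 3801756816 < 3486784401? NO
  n = 83: C(83, 7) = 4151918628; 4151918628 < 3486784401? NO
The largest n with C(n, 7) < 3486784401 is n = 81 (where E[X] = 42928600/43046721 ≈ 0.997). Hence R_3(7) > 81, i.e. R_3(7) ≥ 82.

Largest n = 81; hence R_3(7) > 81.


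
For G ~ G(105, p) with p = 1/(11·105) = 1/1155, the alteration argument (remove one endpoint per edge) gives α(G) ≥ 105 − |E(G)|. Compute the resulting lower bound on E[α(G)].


E[|E(G)|] = C(105, 2)·p = 5460 · (1/1155) = 52/11.
E[α(G)] ≥ n − E[|E(G)|] = 105 − 52/11 = 1103/11.
Numerically: ≈ 100.27273.
(This is only a lower bound; the true E[α(G)] may be larger.)

E[α(G)] ≥ 1103/11 ≈ 100.27273.


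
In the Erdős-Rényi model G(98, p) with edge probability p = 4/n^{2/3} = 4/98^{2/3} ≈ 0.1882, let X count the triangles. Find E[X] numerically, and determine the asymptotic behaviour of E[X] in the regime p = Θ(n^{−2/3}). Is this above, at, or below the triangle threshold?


Number of potential triangles: C(98, 3) = 152096.
Each occurs with probability p³ ≈ (0.1882)³ ≈ 6.663890e-03.
By linearity: E[X] = C(98, 3)·p³ ≈ 152096 · 6.663890e-03 ≈ 1013.5510.
Since α = 2/3 < 1, p = c/n^{2/3} ≫ 1/n is above the triangle threshold p ~ 1/n. Asymptotically E[X] ~ (c³/6)·n^{3(1−α)} = (4³/6)·n^{1} → ∞; triangles are abundant w.h.p.

E[X] ≈ 1013.5510; in regime p = Θ(1/n^{2/3}) E[X] diverges (above the triangle threshold p ~ 1/n).


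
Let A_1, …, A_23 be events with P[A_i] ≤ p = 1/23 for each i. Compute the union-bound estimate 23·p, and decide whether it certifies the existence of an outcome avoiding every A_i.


Union bound: P[∪_{i=1}^{23} A_i] ≤ Σ_i P[A_i] ≤ 23·p = 23·(1/23) = 1.
Numerically: 1 ≈ 1.0000.
Is 1 < 1? NO.
Since the bound 1 is ≥ 1, the union bound is uninformative here; it does NOT by itself certify existence.

23·p = 1 ≈ 1.0000; existence NOT certified by the union bound.


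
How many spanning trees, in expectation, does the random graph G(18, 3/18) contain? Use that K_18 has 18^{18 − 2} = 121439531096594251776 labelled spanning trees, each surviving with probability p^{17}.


K_18 has 18^{18 − 2} = 121439531096594251776 labelled spanning trees.
For each such spanning tree H, let X_H = 1 if all 17 edges of H are present in G. Then P[X_H = 1] = p^{17} = (1/6)^{17} = 1/16926659444736.
By linearity of expectation: E[X] = Σ_H E[X_H] = 121439531096594251776 · p^{17} = 121439531096594251776 · 1/16926659444736 = 14348907/2.
Numerically: E[X] ≈ 7.1745e+06.

E[X] = 121439531096594251776 · (1/6)^{17} = 14348907/2 ≈ 7.1745e+06.


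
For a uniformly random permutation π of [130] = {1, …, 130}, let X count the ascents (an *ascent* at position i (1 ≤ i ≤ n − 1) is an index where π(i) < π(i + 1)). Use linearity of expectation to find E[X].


Write X = Σ X_I over i = 1, …, 129, with X_I the indicator of one ascent.
There are 129 indicators.
For each fixed i, the pair (π(i), π(i+1)) is a uniformly random ordered pair of distinct values from {1, …, 130}; by symmetry P[π(i) < π(i+1)] = 1/2.
By linearity: E[X] = 129 · (1/2) = (130 − 1) · (1/2) = 129/2 ≈ 64.5000.

E[X] = 129/2 = 64.5000.


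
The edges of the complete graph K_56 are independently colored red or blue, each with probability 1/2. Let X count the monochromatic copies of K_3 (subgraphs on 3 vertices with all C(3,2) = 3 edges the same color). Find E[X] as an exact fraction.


Let X = Σ_S X_S over the C(56, 3) = 27720 subsets S of size 3, where X_S = 1 if the K_3 on S is monochromatic.
For a fixed S, the K_3 on S has C(3, 2) = 3 edges. P[all 3 edges red] = (1/2)^3, and likewise for blue, so P[monochromatic] = 2·(1/2)^3 = 2^{1 − 3} = 1/4.
By linearity: E[X] = C(56, 3) · 2^{1 − 3} = 27720 · 1/4 = 6930.
Numerically: E[X] ≈ 6930.0000.

E[X] = C(56,3)·2^(1−C(3,2)) = 6930 ≈ 6930.0000.


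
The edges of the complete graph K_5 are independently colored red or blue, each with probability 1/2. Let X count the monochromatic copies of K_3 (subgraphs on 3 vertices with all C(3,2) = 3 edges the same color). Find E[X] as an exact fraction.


Let X = Σ_S X_S over the C(5, 3) = 10 subsets S of size 3, where X_S = 1 if the K_3 on S is monochromatic.
For a fixed S, the K_3 on S has C(3, 2) = 3 edges. P[all 3 edges red] = (1/2)^3, and likewise for blue, so P[monochromatic] = 2·(1/2)^3 = 2^{1 − 3} = 1/4.
By linearity: E[X] = C(5, 3) · 2^{1 − 3} = 10 · 1/4 = 5/2.
Numerically: E[X] ≈ 2.5000.

E[X] = C(5,3)·2^(1−C(3,2)) = 5/2 ≈ 2.5000.


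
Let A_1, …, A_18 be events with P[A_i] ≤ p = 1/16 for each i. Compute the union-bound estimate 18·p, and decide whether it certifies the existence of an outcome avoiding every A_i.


Union bound: P[∪_{i=1}^{18} A_i] ≤ Σ_i P[A_i] ≤ 18·p = 18·(1/16) = 9/8.
Numerically: 9/8 ≈ 1.1250000.
Is 9/8 < 1? NO.
Since the bound 9/8 is ≥ 1, the union bound is uninformative here; it does NOT by itself certify existence.

18·p = 9/8 ≈ 1.1250000; existence NOT certified by the union bound.


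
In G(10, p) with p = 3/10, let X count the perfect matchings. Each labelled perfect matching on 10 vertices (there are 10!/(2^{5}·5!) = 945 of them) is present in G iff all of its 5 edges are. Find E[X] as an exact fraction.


K_10 has 10!/(2^{5}·5!) = 945 labelled perfect matchings.
For each such perfect matching H, let X_H = 1 if all 5 edges of H are present in G. Then P[X_H = 1] = p^{5} = (3/10)^{5} = 243/100000.
Summing the indicators: E[X] = Σ_H E[X_H] = 945 · p^{5} = 945 · 243/100000 = 45927/20000.
Numerically: E[X] ≈ 2.2963.

E[X] = 945 · (3/10)^{5} = 45927/20000 ≈ 2.2963.


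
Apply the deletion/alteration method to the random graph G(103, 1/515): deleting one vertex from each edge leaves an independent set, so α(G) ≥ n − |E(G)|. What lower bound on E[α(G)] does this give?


E[|E(G)|] = C(103, 2)·p = 5253 · (1/515) = 51/5.
E[α(G)] ≥ n − E[|E(G)|] = 103 − 51/5 = 464/5.
Numerically: ≈ 92.80000.
(This is only a lower bound; the true E[α(G)] may be larger.)

E[α(G)] ≥ 464/5 ≈ 92.80000.


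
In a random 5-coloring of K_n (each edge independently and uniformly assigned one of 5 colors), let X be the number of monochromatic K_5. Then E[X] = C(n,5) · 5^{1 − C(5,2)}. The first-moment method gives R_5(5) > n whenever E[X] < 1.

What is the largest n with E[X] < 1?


We need C(n, 5) · 5^{1 − 10} < 1, i.e. C(n, 5) < 5^{10 − 1} = 1953125.
Check values of n near the boundary:
  n = 43: C(43, 5) = 962598; 962598 < 1953125? YES
  n = 44: C(44, 5) = 1086008; 1086008 < 1953125? YES
  n = 45: C(45, 5) = 1221759; 1221759 < 1953125? YES
  n = 46: C(46, 5) = 1370754; 1370754 < 1953125? YES
  n = 47: C(47, 5) = 1533939; 1533939 < 1953125? YES
  n = 48: C(48, 5) = 1712304; 1712304 < 1953125? YES
  n = 49: C(49, 5) = 1906884; 1906884 < 1953125? YES
  n = 50: C(50, 5) = 2118760; 2118760 < 1953125? NO
  n = 51: C(51, 5) = 2349060; 2349060 < 1953125? NO
The largest n with C(n, 5) < 1953125 is n = 49 (where E[X] = 1906884/1953125 ≈ 0.97632). Hence R_5(5) > 49, i.e. R_5(5) ≥ 50.

Largest n = 49; hence R_5(5) > 49.


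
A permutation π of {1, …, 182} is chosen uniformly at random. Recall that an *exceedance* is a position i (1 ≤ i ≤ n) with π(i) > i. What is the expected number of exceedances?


Write X = Σ_{i=1}^{182} X_i, where X_i = 1_{π(i) > i}.
For each fixed i, π(i) is uniform over {1, …, 182} (marginal of a uniform permutation), so P[π(i) > i] = (n − i)/n. Summing: Σ_{i=1}^{182} (n − i)/n = (0 + 1 + … + 181)/182 = 182(182 − 1)/(2·182) = (182 − 1)/2.
Hence E[X] = Σ_{i=1}^{182} (182 − i)/182 = 181/2 ≈ 90.5000.

E[X] = 181/2 = 90.5000.


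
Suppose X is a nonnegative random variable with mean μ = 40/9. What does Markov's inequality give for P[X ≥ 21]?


μ = E[X] = 40/9, a = 21.
Markov: P[X ≥ 21] ≤ μ/a = (40/9)/21 = 40/189.
Numerically: ≈ 0.21164.
(Since a = 21 > μ = 4.44444, the bound 40/189 is < 1 and informative.)

P[X ≥ 21] ≤ 40/189 ≈ 0.21164.


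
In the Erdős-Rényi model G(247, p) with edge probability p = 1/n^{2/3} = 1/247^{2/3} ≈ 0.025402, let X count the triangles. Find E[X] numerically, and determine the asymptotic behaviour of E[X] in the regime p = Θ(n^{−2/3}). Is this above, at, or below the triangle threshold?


Number of potential triangles: C(247, 3) = 2481115.
Each occurs with probability p³ ≈ (0.025402)³ ≈ 1.63910243e-05.
By linearity: E[X] = C(247, 3)·p³ ≈ 2481115 · 1.63910243e-05 ≈ 40.668016.
Since α = 2/3 < 1, p = c/n^{2/3} ≫ 1/n is above the triangle threshold p ~ 1/n. Asymptotically E[X] ~ (c³/6)·n^{3(1−α)} = (1³/6)·n^{1} → ∞; triangles are abundant w.h.p.

E[X] ≈ 40.668016; in regime p = Θ(1/n^{2/3}) E[X] diverges (above the triangle threshold p ~ 1/n).


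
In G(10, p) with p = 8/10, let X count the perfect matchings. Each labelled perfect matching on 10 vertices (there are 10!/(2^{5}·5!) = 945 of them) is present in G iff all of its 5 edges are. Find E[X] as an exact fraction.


K_10 has 10!/(2^{5}·5!) = 945 labelled perfect matchings.
For each such perfect matching H, let X_H = 1 if all 5 edges of H are present in G. Then P[X_H = 1] = p^{5} = (4/5)^{5} = 1024/3125.
By linearity of expectation: E[X] = Σ_H E[X_H] = 945 · p^{5} = 945 · 1024/3125 = 193536/625.
Numerically: E[X] ≈ 309.658.

E[X] = 945 · (4/5)^{5} = 193536/625 ≈ 309.658.


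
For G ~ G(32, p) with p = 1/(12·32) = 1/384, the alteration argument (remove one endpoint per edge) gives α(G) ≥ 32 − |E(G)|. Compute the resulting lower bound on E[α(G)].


E[|E(G)|] = C(32, 2)·p = 496 · (1/384) = 31/24.
E[α(G)] ≥ n − E[|E(G)|] = 32 − 31/24 = 737/24.
Numerically: ≈ 30.7083.
(This is only a lower bound; the true E[α(G)] may be larger.)

E[α(G)] ≥ 737/24 ≈ 30.7083.


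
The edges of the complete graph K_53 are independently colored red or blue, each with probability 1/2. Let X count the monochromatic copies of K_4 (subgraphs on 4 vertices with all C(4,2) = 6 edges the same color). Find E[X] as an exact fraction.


Let X = Σ_S X_S over the C(53, 4) = 292825 subsets S of size 4, where X_S = 1 if the K_4 on S is monochromatic.
For a fixed S, the K_4 on S has C(4, 2) = 6 edges. P[all 6 edges red] = (1/2)^6, and likewise for blue, so P[monochromatic] = 2·(1/2)^6 = 2^{1 − 6} = 1/32.
By linearity: E[X] = C(53, 4) · 2^{1 − 6} = 292825 · 1/32 = 292825/32.
Numerically: E[X] ≈ 9150.781.

E[X] = C(53,4)·2^(1−C(4,2)) = 292825/32 ≈ 9150.781.


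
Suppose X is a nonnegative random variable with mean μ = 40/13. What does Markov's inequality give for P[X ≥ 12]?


μ = E[X] = 40/13, a = 12.
Markov: P[X ≥ 12] ≤ μ/a = (40/13)/12 = 10/39.
Numerically: ≈ 0.2564.
(Since a = 12 > μ = 3.0769, the bound 10/39 is < 1 and informative.)

P[X ≥ 12] ≤ 10/39 ≈ 0.2564.


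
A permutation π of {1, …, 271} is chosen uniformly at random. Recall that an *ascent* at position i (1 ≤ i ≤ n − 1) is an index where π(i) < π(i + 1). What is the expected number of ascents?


Write X = Σ X_I over i = 1, …, 270, with X_I the indicator of one ascent.
There are 270 indicators.
For each fixed i, the pair (π(i), π(i+1)) is a uniformly random ordered pair of distinct values from {1, …, 271}; by symmetry P[π(i) < π(i+1)] = 1/2.
By linearity: E[X] = 270 · (1/2) = (271 − 1) · (1/2) = 135 ≈ 135.0000.

E[X] = 135 = 135.0000.


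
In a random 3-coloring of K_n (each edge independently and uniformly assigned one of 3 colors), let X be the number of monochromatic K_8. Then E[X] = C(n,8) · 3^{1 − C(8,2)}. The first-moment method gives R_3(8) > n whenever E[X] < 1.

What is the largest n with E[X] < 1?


We need C(n, 8) · 3^{1 − 28} < 1, i.e. C(n, 8) < 3^{28 − 1} = 7625597484987.
Check values of n near the boundary:
  n = 150: C(150, 8) = 5257211409450; 5257211409450 < 7625597484987? YES
  n = 151: C(151, 8) = 5551321138650; 5551321138650 < 7625597484987? YES
  n = 152: C(152, 8) = 5859727868575; 5859727868575 < 7625597484987? YES
  n = 153: C(153, 8) = 6183023199255; 6183023199255 < 7625597484987? YES
  n = 154: C(154, 8) = 6521818990995; 6521818990995 < 7625597484987? YES
  n = 155: C(155, 8) = 6876747915675; 6876747915675 < 7625597484987? YES
  n = 156: C(156, 8) = 7248464019225; 7248464019225 < 7625597484987? YES
  n = 157: C(157, 8) = 7637643295425; 7637643295425 < 7625597484987? NO
The largest n with C(n, 8) < 7625597484987 is n = 156 (where E[X] = 805384891025/847288609443 ≈ 0.9505). Hence R_3(8) > 156, i.e. R_3(8) ≥ 157.

Largest n = 156; hence R_3(8) > 156.


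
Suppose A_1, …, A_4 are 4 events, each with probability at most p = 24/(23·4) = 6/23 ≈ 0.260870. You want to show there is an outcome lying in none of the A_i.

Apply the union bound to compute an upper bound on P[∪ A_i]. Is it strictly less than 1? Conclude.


Union bound: P[∪_{i=1}^{4} A_i] ≤ Σ_i P[A_i] ≤ 4·p = 4·(6/23) = 24/23.
Numerically: 24/23 ≈ 1.043478.
Is 24/23 < 1? NO.
Since the bound 24/23 is ≥ 1, the union bound is uninformative here; it does NOT by itself certify existence.

4·p = 24/23 ≈ 1.043478; existence NOT certified by the union bound.


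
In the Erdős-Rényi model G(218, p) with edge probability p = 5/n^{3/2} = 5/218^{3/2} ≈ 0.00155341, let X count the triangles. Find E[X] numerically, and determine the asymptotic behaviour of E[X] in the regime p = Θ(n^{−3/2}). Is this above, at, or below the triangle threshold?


Number of potential triangles: C(218, 3) = 1703016.
Each occurs with probability p³ ≈ (0.00155341)³ ≈ 3.74848512e-09.
By linearity: E[X] = C(218, 3)·p³ ≈ 1703016 · 3.74848512e-09 ≈ 0.006384.
Since α = 3/2 > 1, p = c/n^{3/2} = o(1/n) is below the triangle threshold p ~ 1/n. Asymptotically E[X] ~ (c³/6)·n^{3(1−α)} = (5³/6)·n^{-1.5} → 0, so by Markov's inequality G has no triangles w.h.p.

E[X] ≈ 0.006384; in regime p = Θ(1/n^{3/2}) E[X] tends to 0 (below the triangle threshold p ~ 1/n).


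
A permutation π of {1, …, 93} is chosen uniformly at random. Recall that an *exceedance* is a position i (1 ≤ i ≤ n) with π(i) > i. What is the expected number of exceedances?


Write X = Σ_{i=1}^{93} X_i, where X_i = 1_{π(i) > i}.
For each fixed i, π(i) is uniform over {1, …, 93} (marginal of a uniform permutation), so P[π(i) > i] = (n − i)/n. Summing: Σ_{i=1}^{93} (n − i)/n = (0 + 1 + … + 92)/93 = 93(93 − 1)/(2·93) = (93 − 1)/2.
Hence E[X] = Σ_{i=1}^{93} (93 − i)/93 = 46 ≈ 46.000.

E[X] = 46 = 46.000.


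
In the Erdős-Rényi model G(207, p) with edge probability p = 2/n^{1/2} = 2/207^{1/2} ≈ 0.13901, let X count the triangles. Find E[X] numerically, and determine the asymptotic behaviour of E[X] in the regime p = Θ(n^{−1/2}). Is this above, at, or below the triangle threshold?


Number of potential triangles: C(207, 3) = 1456935.
Each occurs with probability p³ ≈ (0.13901)³ ≈ 2.6861760e-03.
By linearity: E[X] = C(207, 3)·p³ ≈ 1456935 · 2.6861760e-03 ≈ 3913.58387.
Since α = 1/2 < 1, p = c/n^{1/2} ≫ 1/n is above the triangle threshold p ~ 1/n. Asymptotically E[X] ~ (c³/6)·n^{3(1−α)} = (2³/6)·n^{1.5} → ∞; triangles are abundant w.h.p.

E[X] ≈ 3913.58387; in regime p = Θ(1/n^{1/2}) E[X] diverges (above the triangle threshold p ~ 1/n).


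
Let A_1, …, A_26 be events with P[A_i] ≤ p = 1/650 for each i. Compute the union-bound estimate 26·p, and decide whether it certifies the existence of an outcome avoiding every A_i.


Union bound: P[∪_{i=1}^{26} A_i] ≤ Σ_i P[A_i] ≤ 26·p = 26·(1/650) = 1/25.
Numerically: 1/25 ≈ 0.040000.
Is 1/25 < 1? YES.
Since P[∪ A_i] ≤ 1/25 < 1, the complement has P[∩ A_i^c] ≥ 1 − 1/25 = 24/25 > 0, so some outcome avoids every A_i.

26·p = 1/25 ≈ 0.040000; existence CERTIFIED by the union bound.


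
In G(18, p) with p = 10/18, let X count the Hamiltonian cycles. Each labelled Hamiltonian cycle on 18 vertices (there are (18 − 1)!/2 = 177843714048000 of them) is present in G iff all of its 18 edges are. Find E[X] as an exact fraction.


K_18 has (18 − 1)!/2 = 177843714048000 labelled Hamiltonian cycles.
For each such Hamiltonian cycle H, let X_H = 1 if all 18 edges of H are present in G. Then P[X_H = 1] = p^{18} = (5/9)^{18} = 3814697265625/150094635296999121.
By linearity of expectation: E[X] = Σ_H E[X_H] = 177843714048000 · p^{18} = 177843714048000 · 3814697265625/150094635296999121 = 930617187500000000000000/205891132094649.
Numerically: E[X] ≈ 4.51995e+09.

E[X] = 177843714048000 · (5/9)^{18} = 930617187500000000000000/205891132094649 ≈ 4.51995e+09.


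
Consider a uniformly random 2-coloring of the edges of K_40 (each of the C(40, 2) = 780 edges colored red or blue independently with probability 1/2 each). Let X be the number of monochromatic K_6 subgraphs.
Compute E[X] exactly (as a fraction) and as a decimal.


Let X = Σ_S X_S over the C(40, 6) = 3838380 subsets S of size 6, where X_S = 1 if the K_6 on S is monochromatic.
For a fixed S, the K_6 on S has C(6, 2) = 15 edges. P[all 15 edges red] = (1/2)^15, and likewise for blue, so P[monochromatic] = 2·(1/2)^15 = 2^{1 − 15} = 1/16384.
Summing: E[X] = C(40, 6) · 2^{1 − 15} = 3838380 · 1/16384 = 959595/4096.
Numerically: E[X] ≈ 234.27612.

E[X] = C(40,6)·2^(1−C(6,2)) = 959595/4096 ≈ 234.27612.


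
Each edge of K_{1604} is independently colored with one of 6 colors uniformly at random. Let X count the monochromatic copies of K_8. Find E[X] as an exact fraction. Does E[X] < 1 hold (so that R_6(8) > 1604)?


E[X] = C(1604, 8) · 6^{1 − 28} = 1067877273673000226280 · 6^{−27} = 1067877273673000226280/1023490369077469249536.
As a reduced fraction: E[X] = 44494886403041676095/42645432044894552064 ≈ 1.04337.
Is E[X] < 1? NO.
Since E[X] ≥ 1, the first-moment bound is inconclusive at n = 1604; it does NOT by itself certify R_6(8) > 1604.

E[X] = 44494886403041676095/42645432044894552064 ≈ 1.04337; E[X] ≥ 1; first-moment method inconclusive here.


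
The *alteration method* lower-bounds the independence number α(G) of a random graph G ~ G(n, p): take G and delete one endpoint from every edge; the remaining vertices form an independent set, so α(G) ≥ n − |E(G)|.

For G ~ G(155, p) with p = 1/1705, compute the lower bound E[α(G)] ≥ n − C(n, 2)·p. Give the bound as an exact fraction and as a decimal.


E[|E(G)|] = C(155, 2)·p = 11935 · (1/1705) = 7.
E[α(G)] ≥ n − E[|E(G)|] = 155 − 7 = 148.
Numerically: ≈ 148.000000.
(This is only a lower bound; the true E[α(G)] may be larger.)

E[α(G)] ≥ 148 ≈ 148.000000.


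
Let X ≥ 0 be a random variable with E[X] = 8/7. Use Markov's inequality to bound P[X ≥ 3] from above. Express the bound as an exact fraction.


μ = E[X] = 8/7, a = 3.
Markov: P[X ≥ 3] ≤ μ/a = (8/7)/3 = 8/21.
Numerically: ≈ 0.3810.
(Since a = 3 > μ = 1.1429, the bound 8/21 is < 1 and informative.)

P[X ≥ 3] ≤ 8/21 ≈ 0.3810.


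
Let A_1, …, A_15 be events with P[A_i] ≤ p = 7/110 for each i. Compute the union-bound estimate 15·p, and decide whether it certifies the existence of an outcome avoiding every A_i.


Union bound: P[∪_{i=1}^{15} A_i] ≤ Σ_i P[A_i] ≤ 15·p = 15·(7/110) = 21/22.
Numerically: 21/22 ≈ 0.95455.
Is 21/22 < 1? YES.
Since P[∪ A_i] ≤ 21/22 < 1, the complement has P[∩ A_i^c] ≥ 1 − 21/22 = 1/22 > 0, so some outcome avoids every A_i.

15·p = 21/22 ≈ 0.95455; existence CERTIFIED by the union bound.


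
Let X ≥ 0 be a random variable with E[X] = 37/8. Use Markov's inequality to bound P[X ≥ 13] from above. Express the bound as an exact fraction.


μ = E[X] = 37/8, a = 13.
Markov: P[X ≥ 13] ≤ μ/a = (37/8)/13 = 37/104.
Numerically: ≈ 0.356.
(Since a = 13 > μ = 4.625, the bound 37/104 is < 1 and informative.)

P[X ≥ 13] ≤ 37/104 ≈ 0.356.


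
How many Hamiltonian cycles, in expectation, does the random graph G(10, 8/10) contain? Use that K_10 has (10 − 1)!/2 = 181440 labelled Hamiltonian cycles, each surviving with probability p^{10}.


K_10 has (10 − 1)!/2 = 181440 labelled Hamiltonian cycles.
For each such Hamiltonian cycle H, let X_H = 1 if all 10 edges of H are present in G. Then P[X_H = 1] = p^{10} = (4/5)^{10} = 1048576/9765625.
Summing the indicators: E[X] = Σ_H E[X_H] = 181440 · p^{10} = 181440 · 1048576/9765625 = 38050725888/1953125.
Numerically: E[X] ≈ 1.948e+04.

E[X] = 181440 · (4/5)^{10} = 38050725888/1953125 ≈ 1.948e+04.


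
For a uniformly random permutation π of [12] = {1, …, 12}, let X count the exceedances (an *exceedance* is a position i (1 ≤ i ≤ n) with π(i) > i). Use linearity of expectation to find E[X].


Write X = Σ_{i=1}^{12} X_i, where X_i = 1_{π(i) > i}.
For each fixed i, π(i) is uniform over {1, …, 12} (marginal of a uniform permutation), so P[π(i) > i] = (n − i)/n. Summing: Σ_{i=1}^{12} (n − i)/n = (0 + 1 + … + 11)/12 = 12(12 − 1)/(2·12) = (12 − 1)/2.
Hence E[X] = Σ_{i=1}^{12} (12 − i)/12 = 11/2 ≈ 5.50000.

E[X] = 11/2 = 5.50000.


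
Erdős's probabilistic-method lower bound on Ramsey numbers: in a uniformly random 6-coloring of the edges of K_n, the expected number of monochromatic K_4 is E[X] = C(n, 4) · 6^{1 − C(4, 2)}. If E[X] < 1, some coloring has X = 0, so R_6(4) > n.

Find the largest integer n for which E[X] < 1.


We need C(n, 4) · 6^{1 − 6} < 1, i.e. C(n, 4) < 6^{6 − 1} = 7776.
Check values of n near the boundary:
  n = 18: C(18, 4) = 3060; 3060 < 7776? YES
  n = 19: C(19, 4) = 3876; 3876 < 7776? YES
  n = 20: C(20, 4) = 4845; 4845 < 7776? YES
  n = 21: C(21, 4) = 5985; 5985 < 7776? YES
  n = 22: C(22, 4) = 7315; 7315 < 7776? YES
  n = 23: C(23, 4) = 8855; 8855 < 7776? NO
The largest n with C(n, 4) < 7776 is n = 22 (where E[X] = 7315/7776 ≈ 0.940715). Hence R_6(4) > 22, i.e. R_6(4) ≥ 23.

Largest n = 22; hence R_6(4) > 22.


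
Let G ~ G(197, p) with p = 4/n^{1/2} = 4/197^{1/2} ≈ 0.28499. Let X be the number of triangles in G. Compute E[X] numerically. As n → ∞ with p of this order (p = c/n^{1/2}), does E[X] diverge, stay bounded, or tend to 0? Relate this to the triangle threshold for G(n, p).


Number of potential triangles: C(197, 3) = 1254890.
Each occurs with probability p³ ≈ (0.28499)³ ≈ 2.3146250e-02.
By linearity: E[X] = C(197, 3)·p³ ≈ 1254890 · 2.3146250e-02 ≈ 29045.99734.
Since α = 1/2 < 1, p = c/n^{1/2} ≫ 1/n is above the triangle threshold p ~ 1/n. Asymptotically E[X] ~ (c³/6)·n^{3(1−α)} = (4³/6)·n^{1.5} → ∞; triangles are abundant w.h.p.

E[X] ≈ 29045.99734; in regime p = Θ(1/n^{1/2}) E[X] diverges (above the triangle threshold p ~ 1/n).


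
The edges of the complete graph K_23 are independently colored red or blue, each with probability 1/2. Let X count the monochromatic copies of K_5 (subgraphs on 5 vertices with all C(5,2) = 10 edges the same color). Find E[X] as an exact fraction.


Let X = Σ_S X_S over the C(23, 5) = 33649 subsets S of size 5, where X_S = 1 if the K_5 on S is monochromatic.
For a fixed S, the K_5 on S has C(5, 2) = 10 edges. P[all 10 edges red] = (1/2)^10, and likewise for blue, so P[monochromatic] = 2·(1/2)^10 = 2^{1 − 10} = 1/512.
Summing: E[X] = C(23, 5) · 2^{1 − 10} = 33649 · 1/512 = 33649/512.
Numerically: E[X] ≈ 65.721.

E[X] = C(23,5)·2^(1−C(5,2)) = 33649/512 ≈ 65.721.


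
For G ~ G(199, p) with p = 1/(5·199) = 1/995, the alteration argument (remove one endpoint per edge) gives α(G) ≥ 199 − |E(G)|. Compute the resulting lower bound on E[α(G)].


E[|E(G)|] = C(199, 2)·p = 19701 · (1/995) = 99/5.
E[α(G)] ≥ n − E[|E(G)|] = 199 − 99/5 = 896/5.
Numerically: ≈ 179.200.
(This is only a lower bound; the true E[α(G)] may be larger.)

E[α(G)] ≥ 896/5 ≈ 179.200.


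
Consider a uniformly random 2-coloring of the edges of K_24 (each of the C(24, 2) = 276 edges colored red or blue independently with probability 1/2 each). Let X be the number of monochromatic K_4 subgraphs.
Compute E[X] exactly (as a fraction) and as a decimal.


Let X = Σ_S X_S over the C(24, 4) = 10626 subsets S of size 4, where X_S = 1 if the K_4 on S is monochromatic.
For a fixed S, the K_4 on S has C(4, 2) = 6 edges. P[all 6 edges red] = (1/2)^6, and likewise for blue, so P[monochromatic] = 2·(1/2)^6 = 2^{1 − 6} = 1/32.
Summing: E[X] = C(24, 4) · 2^{1 − 6} = 10626 · 1/32 = 5313/16.
Numerically: E[X] ≈ 332.062.

E[X] = C(24,4)·2^(1−C(4,2)) = 5313/16 ≈ 332.062.


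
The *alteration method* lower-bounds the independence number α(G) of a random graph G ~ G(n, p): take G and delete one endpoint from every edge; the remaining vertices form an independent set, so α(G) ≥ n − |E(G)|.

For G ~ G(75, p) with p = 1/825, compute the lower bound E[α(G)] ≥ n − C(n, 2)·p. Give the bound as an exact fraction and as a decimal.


E[|E(G)|] = C(75, 2)·p = 2775 · (1/825) = 37/11.
E[α(G)] ≥ n − E[|E(G)|] = 75 − 37/11 = 788/11.
Numerically: ≈ 71.6364.
(This is only a lower bound; the true E[α(G)] may be larger.)

E[α(G)] ≥ 788/11 ≈ 71.6364.


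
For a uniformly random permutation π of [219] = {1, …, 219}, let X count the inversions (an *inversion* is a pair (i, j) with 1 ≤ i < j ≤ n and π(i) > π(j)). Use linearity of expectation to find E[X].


Write X = Σ X_I over the C(219, 2) = 23871 pairs i < j, with X_I the indicator of one inversion.
There are 23871 indicators.
For each fixed pair i < j, the values π(i) and π(j) are two distinct elements of {1, …, 219} in uniformly random order; by symmetry P[π(i) > π(j)] = 1/2.
By linearity: E[X] = 23871 · (1/2) = C(219, 2) · (1/2) = 23871/2 = 23871/2 ≈ 11935.50000.

E[X] = 23871/2 = 11935.50000.


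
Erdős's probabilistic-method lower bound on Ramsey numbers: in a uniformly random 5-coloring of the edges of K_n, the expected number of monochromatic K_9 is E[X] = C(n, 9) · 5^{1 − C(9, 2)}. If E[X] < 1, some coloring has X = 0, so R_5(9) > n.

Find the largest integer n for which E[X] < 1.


We need C(n, 9) · 5^{1 − 36} < 1, i.e. C(n, 9) < 5^{36 − 1} = 2910383045673370361328125.
Check values of n near the boundary:
  n = 2166: C(2166, 9) = 2844037944203015677277940; 2844037944203015677277940 < 2910383045673370361328125? YES
  n = 2167: C(2167, 9) = 2855899084841489792706810; 2855899084841489792706810 < 2910383045673370361328125? YES
  n = 2168: C(2168, 9) = 2867804175977929537095120; 2867804175977929537095120 < 2910383045673370361328125? YES
  n = 2169: C(2169, 9) = 2879753360044504243499683; 2879753360044504243499683 < 2910383045673370361328125? YES
  n = 2170: C(2170, 9) = 2891746779868845075610510; 2891746779868845075610510 < 2910383045673370361328125? YES
  n = 2171: C(2171, 9) = 2903784578674959601827205; 2903784578674959601827205 < 2910383045673370361328125? YES
  n = 2172: C(2172, 9) = 2915866900084148060642020; 2915866900084148060642020 < 2910383045673370361328125? NO
The largest n with C(n, 9) < 2910383045673370361328125 is n = 2171 (where E[X] = 580756915734991920365441/582076609134674072265625 ≈ 0.997733). Hence R_5(9) > 2171, i.e. R_5(9) ≥ 2172.

Largest n = 2171; hence R_5(9) > 2171.


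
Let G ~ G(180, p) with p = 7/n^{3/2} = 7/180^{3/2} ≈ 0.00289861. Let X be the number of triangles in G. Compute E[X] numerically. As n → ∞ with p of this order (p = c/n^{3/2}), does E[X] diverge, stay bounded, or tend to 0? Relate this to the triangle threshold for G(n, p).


Number of potential triangles: C(180, 3) = 955860.
Each occurs with probability p³ ≈ (0.00289861)³ ≈ 2.43538624e-08.
By linearity: E[X] = C(180, 3)·p³ ≈ 955860 · 2.43538624e-08 ≈ 0.023279.
Since α = 3/2 > 1, p = c/n^{3/2} = o(1/n) is below the triangle threshold p ~ 1/n. Asymptotically E[X] ~ (c³/6)·n^{3(1−α)} = (7³/6)·n^{-1.5} → 0, so by Markov's inequality G has no triangles w.h.p.

E[X] ≈ 0.023279; in regime p = Θ(1/n^{3/2}) E[X] tends to 0 (below the triangle threshold p ~ 1/n).


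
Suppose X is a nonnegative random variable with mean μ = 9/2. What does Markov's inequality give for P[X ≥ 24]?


μ = E[X] = 9/2, a = 24.
Markov: P[X ≥ 24] ≤ μ/a = (9/2)/24 = 3/16.
Numerically: ≈ 0.18750.
(Since a = 24 > μ = 4.50000, the bound 3/16 is < 1 and informative.)

P[X ≥ 24] ≤ 3/16 ≈ 0.18750.


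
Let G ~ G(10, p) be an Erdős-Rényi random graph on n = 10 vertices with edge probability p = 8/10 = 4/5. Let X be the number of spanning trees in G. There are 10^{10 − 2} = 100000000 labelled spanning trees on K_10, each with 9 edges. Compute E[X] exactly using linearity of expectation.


K_10 has 10^{10 − 2} = 100000000 labelled spanning trees.
For each such spanning tree H, let X_H = 1 if all 9 edges of H are present in G. Then P[X_H = 1] = p^{9} = (4/5)^{9} = 262144/1953125.
By linearity of expectation: E[X] = Σ_H E[X_H] = 100000000 · p^{9} = 100000000 · 262144/1953125 = 67108864/5.
Numerically: E[X] ≈ 1.342e+07.

E[X] = 100000000 · (4/5)^{9} = 67108864/5 ≈ 1.342e+07.


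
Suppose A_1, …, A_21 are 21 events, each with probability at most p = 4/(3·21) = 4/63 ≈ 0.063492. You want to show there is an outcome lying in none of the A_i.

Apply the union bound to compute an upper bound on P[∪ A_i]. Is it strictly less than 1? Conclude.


Union bound: P[∪_{i=1}^{21} A_i] ≤ Σ_i P[A_i] ≤ 21·p = 21·(4/63) = 4/3.
Numerically: 4/3 ≈ 1.333333.
Is 4/3 < 1? NO.
Since the bound 4/3 is ≥ 1, the union bound is uninformative here; it does NOT by itself certify existence.

21·p = 4/3 ≈ 1.333333; existence NOT certified by the union bound.


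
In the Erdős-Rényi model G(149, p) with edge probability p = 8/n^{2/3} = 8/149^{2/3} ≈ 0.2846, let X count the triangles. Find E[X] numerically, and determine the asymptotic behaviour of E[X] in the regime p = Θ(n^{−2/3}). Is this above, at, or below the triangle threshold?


Number of potential triangles: C(149, 3) = 540274.
Each occurs with probability p³ ≈ (0.2846)³ ≈ 2.306202e-02.
By linearity: E[X] = C(149, 3)·p³ ≈ 540274 · 2.306202e-02 ≈ 12459.8121.
Since α = 2/3 < 1, p = c/n^{2/3} ≫ 1/n is above the triangle threshold p ~ 1/n. Asymptotically E[X] ~ (c³/6)·n^{3(1−α)} = (8³/6)·n^{1} → ∞; triangles are abundant w.h.p.

E[X] ≈ 12459.8121; in regime p = Θ(1/n^{2/3}) E[X] diverges (above the triangle threshold p ~ 1/n).


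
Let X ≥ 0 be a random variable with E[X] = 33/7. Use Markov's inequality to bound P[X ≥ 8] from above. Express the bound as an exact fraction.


μ = E[X] = 33/7, a = 8.
Markov: P[X ≥ 8] ≤ μ/a = (33/7)/8 = 33/56.
Numerically: ≈ 0.58929.
(Since a = 8 > μ = 4.71429, the bound 33/56 is < 1 and informative.)

P[X ≥ 8] ≤ 33/56 ≈ 0.58929.


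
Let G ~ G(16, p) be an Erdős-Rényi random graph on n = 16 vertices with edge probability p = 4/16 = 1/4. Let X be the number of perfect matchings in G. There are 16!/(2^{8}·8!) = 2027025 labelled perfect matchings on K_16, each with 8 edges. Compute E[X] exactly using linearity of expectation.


K_16 has 16!/(2^{8}·8!) = 2027025 labelled perfect matchings.
For each such perfect matching H, let X_H = 1 if all 8 edges of H are present in G. Then P[X_H = 1] = p^{8} = (1/4)^{8} = 1/65536.
Summing the indicators: E[X] = Σ_H E[X_H] = 2027025 · p^{8} = 2027025 · 1/65536 = 2027025/65536.
Numerically: E[X] ≈ 30.9299.

E[X] = 2027025 · (1/4)^{8} = 2027025/65536 ≈ 30.9299.


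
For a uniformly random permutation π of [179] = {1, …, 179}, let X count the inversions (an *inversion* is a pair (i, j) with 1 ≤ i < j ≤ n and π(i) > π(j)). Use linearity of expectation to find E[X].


Write X = Σ X_I over the C(179, 2) = 15931 pairs i < j, with X_I the indicator of one inversion.
There are 15931 indicators.
For each fixed pair i < j, the values π(i) and π(j) are two distinct elements of {1, …, 179} in uniformly random order; by symmetry P[π(i) > π(j)] = 1/2.
By linearity: E[X] = 15931 · (1/2) = C(179, 2) · (1/2) = 15931/2 = 15931/2 ≈ 7965.500000.

E[X] = 15931/2 = 7965.500000.


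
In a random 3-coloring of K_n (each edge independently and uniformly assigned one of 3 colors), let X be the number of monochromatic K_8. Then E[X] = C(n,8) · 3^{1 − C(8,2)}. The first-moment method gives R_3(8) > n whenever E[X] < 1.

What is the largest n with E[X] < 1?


We need C(n, 8) · 3^{1 − 28} < 1, i.e. C(n, 8) < 3^{28 − 1} = 7625597484987.
Check values of n near the boundary:
  n = 153: C(153, 8) = 6183023199255; 6183023199255 < 7625597484987? YES
  n = 154: C(154, 8) = 6521818990995; 6521818990995 < 7625597484987? YES
  n = 155: C(155, 8) = 6876747915675; 6876747915675 < 7625597484987? YES
  n = 156: C(156, 8) = 7248464019225; 7248464019225 < 7625597484987? YES
  n = 157: C(157, 8) = 7637643295425; 7637643295425 < 7625597484987? NO
  n = 158: C(158, 8) = 8044984271181; 8044984271181 < 7625597484987? NO
The largest n with C(n, 8) < 7625597484987 is n = 156 (where E[X] = 805384891025/847288609443 ≈ 0.95054). Hence R_3(8) > 156, i.e. R_3(8) ≥ 157.

Largest n = 156; hence R_3(8) > 156.
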